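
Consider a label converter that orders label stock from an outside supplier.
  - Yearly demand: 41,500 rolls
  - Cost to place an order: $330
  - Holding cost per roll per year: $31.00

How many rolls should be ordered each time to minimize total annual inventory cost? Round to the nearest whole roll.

2DS/H = 2·41,500·330/31 = 883,548.39
EOQ = √883,548.39 ≈ 939.97

940 rolls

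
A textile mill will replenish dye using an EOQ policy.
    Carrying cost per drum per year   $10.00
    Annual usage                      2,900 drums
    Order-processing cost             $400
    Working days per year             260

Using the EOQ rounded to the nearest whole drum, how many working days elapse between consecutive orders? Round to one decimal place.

EOQ = √(2DS/H) = √(2 × 2,900 × 400 / 10)
    = √(232,000.00) ≈ 481.66 → Q = 482 drums
T = Q/D × 260 days = 482/2,900 × 260 = 43.214 days

43.2 days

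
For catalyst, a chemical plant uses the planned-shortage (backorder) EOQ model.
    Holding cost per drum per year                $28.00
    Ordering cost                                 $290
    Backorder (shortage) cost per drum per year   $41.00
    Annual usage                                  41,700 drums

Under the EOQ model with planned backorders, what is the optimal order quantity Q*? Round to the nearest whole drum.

1,206 drums

Q* = √(2DS/H) · √((H + b)/b)
   = √(2 × 41,700 × 290 / 28) · √((28 + 41) / 41)
   = 929.401 × 1.2973 ≈ 1,205.69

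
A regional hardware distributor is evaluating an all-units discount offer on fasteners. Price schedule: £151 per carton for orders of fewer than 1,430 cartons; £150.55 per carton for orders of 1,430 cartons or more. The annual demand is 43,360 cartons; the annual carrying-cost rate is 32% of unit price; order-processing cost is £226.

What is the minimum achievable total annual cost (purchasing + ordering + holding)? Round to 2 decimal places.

H₁ = 32%×£151 = £48.3200;  H₂ = 32%×£150.55 = £48.1760
EOQ₁ = √(2×43,360×226/48.3200) = 636.87  (< 1,430, feasible at tier 1)
EOQ₂ = √(2×43,360×226/48.1760) = 637.82  (< 1,430 → use Q = 1,430 at tier-2 price)
TC(tier 1 (EOQ₁), Q≈636.9) = £6,578,133.53
TC(tier 2, Q≈1,430.0) = £6,569,146.54
Minimum at tier 2: £6,569,146.54

£6,569,146.54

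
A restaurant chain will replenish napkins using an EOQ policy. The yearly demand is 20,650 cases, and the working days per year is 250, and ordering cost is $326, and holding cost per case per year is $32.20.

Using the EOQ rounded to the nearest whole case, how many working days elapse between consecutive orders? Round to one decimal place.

7.8 days

EOQ = √(2DS/H) = √(2 × 20,650 × 326 / 32.2)
    = √(418,130.43) ≈ 646.63 → Q = 647 cases
Days between orders = 250 / (D/Q) = 250 / 31.917 ≈ 7.833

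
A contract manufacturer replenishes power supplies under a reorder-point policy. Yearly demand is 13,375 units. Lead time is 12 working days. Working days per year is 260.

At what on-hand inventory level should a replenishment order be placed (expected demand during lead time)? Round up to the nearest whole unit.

618 units

Daily demand d = 13,375 / 260 = 51.442 units/day
Demand during lead time = 51.442 × 12 = 617.31
Reorder point = 617.31 → round up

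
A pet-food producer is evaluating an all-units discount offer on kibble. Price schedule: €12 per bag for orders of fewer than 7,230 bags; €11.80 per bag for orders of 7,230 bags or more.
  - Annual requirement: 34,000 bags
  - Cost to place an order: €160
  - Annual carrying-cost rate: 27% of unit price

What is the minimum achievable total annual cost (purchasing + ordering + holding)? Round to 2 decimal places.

€413,469.81

H₁ = 27%×€12 = €3.2400;  H₂ = 27%×€11.80 = €3.1860
EOQ₁ = √(2×34,000×160/3.2400) = 1,832.49  (< 7,230, feasible at tier 1)
EOQ₂ = √(2×34,000×160/3.1860) = 1,847.96  (< 7,230 → use Q = 7,230 at tier-2 price)
TC(tier 1 (EOQ₁), Q≈1,832.5) = €413,937.27
TC(tier 2, Q≈7,230.0) = €413,469.81
Minimum at tier 2: €413,469.81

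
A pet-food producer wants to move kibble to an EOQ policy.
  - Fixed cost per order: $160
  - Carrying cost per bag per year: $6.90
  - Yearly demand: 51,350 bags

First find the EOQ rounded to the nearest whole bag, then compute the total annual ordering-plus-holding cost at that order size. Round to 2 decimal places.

Q* = √(2·D·S / H) = √(2·51,350·160 / 6.9) = √2,381,449.3 ≈ 1,543.19 → Q = 1,543 bags
Orders/yr = 51,350/1,543 = 33.279; ordering cost = 33.279 × $160 = $5,324.69
Average inventory = 1,543/2 = 771.5; holding cost = 771.5 × $6.9 = $5,323.35
Total = $5,324.69 + $5,323.35 = $10,648.04

$10,648.04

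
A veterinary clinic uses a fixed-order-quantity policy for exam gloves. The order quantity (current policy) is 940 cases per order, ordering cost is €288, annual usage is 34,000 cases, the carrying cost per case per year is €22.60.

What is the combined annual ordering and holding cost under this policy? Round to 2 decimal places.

€21,039.02

Ordering: D/Q × S = 34,000/940 × €288 = €10,417.02
Holding:  Q/2 × H = 940/2 × €22.6 = €10,622.00
Total = €10,417.02 + €10,622.00 = €21,039.02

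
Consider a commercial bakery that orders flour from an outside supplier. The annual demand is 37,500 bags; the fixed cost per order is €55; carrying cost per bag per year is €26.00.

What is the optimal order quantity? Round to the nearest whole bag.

398 bags

2DS/H = 2·37,500·55/26 = 158,653.85
EOQ = √158,653.85 ≈ 398.31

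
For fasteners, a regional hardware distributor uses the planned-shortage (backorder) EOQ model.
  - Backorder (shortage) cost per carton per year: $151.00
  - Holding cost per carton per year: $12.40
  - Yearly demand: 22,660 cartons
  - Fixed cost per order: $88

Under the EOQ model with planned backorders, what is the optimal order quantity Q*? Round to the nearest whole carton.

590 cartons

Basic EOQ = √(2·22,660·88/12.4) = 567.121
Backorder adjustment √((H+b)/b) = √((12.4+151)/151) = 1.0402
Q* = 567.121 × 1.0402 ≈ 589.95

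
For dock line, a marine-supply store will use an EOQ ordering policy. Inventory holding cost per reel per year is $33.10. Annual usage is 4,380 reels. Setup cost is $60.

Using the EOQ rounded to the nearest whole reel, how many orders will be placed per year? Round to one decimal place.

34.8 orders per year

Optimal lot size Q* = (2 × 4,380 × $60 / $33.1)^½ ≈ 126.01 → Q = 126
Orders per year = D/Q = 4,380 / 126 = 34.762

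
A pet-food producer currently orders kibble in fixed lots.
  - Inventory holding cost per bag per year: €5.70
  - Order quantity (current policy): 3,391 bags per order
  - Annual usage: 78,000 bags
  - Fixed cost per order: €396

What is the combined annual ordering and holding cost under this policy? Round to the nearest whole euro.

Ordering: D/Q × S = 78,000/3,391 × €396 = €9,108.82
Holding:  Q/2 × H = 3,391/2 × €5.7 = €9,664.35
Total = €9,108.82 + €9,664.35 = €18,773.17

€18,773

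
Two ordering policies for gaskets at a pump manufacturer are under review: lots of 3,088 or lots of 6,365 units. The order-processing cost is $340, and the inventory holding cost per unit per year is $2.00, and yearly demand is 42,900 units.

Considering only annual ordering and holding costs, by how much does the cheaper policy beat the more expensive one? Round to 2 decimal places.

$845.15

For each Q, cost = (D/Q)·S + (Q/2)·H.
TC(3,088) = (42,900/3,088)×340 + (3,088/2)×2 = $7,811.45
TC(6,365) = (42,900/6,365)×340 + (6,365/2)×2 = $8,656.59
|ΔTC| = |$7,811.45 − $8,656.59| = $845.15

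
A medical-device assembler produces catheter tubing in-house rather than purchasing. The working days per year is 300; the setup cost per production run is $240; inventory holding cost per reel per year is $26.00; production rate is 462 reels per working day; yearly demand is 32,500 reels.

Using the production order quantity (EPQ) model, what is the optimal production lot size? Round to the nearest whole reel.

885 reels

d = 32,500/300 = 108.3333 reels/day;  effective holding cost H(1 − d/p) = 26·(1 − 108.3333/462) = 19.90332
Q* = √(2DS / H_eff) = √(2·32,500·240 / 19.90332) ≈ 885.32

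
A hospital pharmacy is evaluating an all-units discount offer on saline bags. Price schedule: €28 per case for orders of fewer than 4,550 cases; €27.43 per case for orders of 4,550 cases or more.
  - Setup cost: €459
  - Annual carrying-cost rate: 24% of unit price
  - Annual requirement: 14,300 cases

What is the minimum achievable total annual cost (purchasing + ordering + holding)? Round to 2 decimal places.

H₁ = 24%×€28 = €6.7200;  H₂ = 24%×€27.43 = €6.5832
EOQ₁ = √(2×14,300×459/6.7200) = 1,397.67  (< 4,550, feasible at tier 1)
EOQ₂ = √(2×14,300×459/6.5832) = 1,412.12  (< 4,550 → use Q = 4,550 at tier-2 price)
TC(tier 1 (EOQ₁), Q≈1,397.7) = €409,792.34
TC(tier 2, Q≈4,550.0) = €408,668.35
Minimum at tier 2: €408,668.35

€408,668.35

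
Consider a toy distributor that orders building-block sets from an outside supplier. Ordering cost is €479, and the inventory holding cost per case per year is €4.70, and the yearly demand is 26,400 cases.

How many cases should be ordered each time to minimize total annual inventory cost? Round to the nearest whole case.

2,320 cases

Optimal lot size Q* = (2 × 26,400 × €479 / €4.7)^½ ≈ 2,319.72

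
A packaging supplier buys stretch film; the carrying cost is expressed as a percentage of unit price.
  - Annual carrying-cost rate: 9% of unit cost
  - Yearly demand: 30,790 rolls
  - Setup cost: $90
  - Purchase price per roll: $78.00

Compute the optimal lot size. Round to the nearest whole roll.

Holding cost per roll per year: H = 9% × $78 = $7.0200
Q* = √(2·D·S / H) = √(2·30,790·90 / 7.02) = √789,487.2 ≈ 888.53

889 rolls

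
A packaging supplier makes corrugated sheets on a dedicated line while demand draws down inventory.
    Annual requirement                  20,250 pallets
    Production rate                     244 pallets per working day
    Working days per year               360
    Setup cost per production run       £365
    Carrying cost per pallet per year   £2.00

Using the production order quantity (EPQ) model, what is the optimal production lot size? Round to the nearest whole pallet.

d = 20,250/360 = 56.2500 pallets/day;  effective holding cost H(1 − d/p) = 2·(1 − 56.2500/244) = 1.53893
Q* = √(2DS / H_eff) = √(2·20,250·365 / 1.53893) ≈ 3,099.30

3,099 pallets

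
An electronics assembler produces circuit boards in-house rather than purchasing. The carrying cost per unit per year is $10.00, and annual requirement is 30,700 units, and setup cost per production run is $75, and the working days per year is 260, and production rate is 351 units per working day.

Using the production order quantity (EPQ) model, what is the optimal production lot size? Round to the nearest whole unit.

833 units

Daily demand d = 30,700/260 = 118.077; p = 351; 1 − d/p = 0.66360
EPQ = √(2DS / (H(1 − d/p)))
    = √(2 × 30,700 × 75 / (10 × 0.66360)) ≈ 833.03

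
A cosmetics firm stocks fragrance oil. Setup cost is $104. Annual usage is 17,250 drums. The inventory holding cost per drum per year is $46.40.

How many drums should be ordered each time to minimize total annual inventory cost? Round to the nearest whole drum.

EOQ = √(2DS/H) = √(2 × 17,250 × 104 / 46.4)
    = √(77,327.59) ≈ 278.08

278 drums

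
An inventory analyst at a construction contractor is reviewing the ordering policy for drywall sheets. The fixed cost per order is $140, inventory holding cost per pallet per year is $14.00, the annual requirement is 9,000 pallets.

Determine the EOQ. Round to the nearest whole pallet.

424 pallets

2DS/H = 2·9,000·140/14 = 180,000.00
EOQ = √180,000.00 ≈ 424.26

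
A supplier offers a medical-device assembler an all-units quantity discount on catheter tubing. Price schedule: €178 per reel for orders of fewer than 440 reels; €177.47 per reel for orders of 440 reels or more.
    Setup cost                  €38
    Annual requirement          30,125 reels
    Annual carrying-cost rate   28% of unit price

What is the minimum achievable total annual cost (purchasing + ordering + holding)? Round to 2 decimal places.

H₁ = 28%×€178 = €49.8400;  H₂ = 28%×€177.47 = €49.6916
EOQ₁ = √(2×30,125×38/49.8400) = 214.33  (< 440, feasible at tier 1)
EOQ₂ = √(2×30,125×38/49.6916) = 214.65  (< 440 → use Q = 440 at tier-2 price)
TC(tier 1 (EOQ₁), Q≈214.3) = €5,372,932.17
TC(tier 2, Q≈440.0) = €5,359,817.61
Minimum at tier 2: €5,359,817.61

€5,359,817.61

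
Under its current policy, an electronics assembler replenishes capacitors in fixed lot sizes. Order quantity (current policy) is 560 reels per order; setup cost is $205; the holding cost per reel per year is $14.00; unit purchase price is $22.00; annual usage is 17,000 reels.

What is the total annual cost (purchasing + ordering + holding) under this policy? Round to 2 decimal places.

$384,143.21

Annual ordering cost = (D/Q)·S = (17,000/560) × 205 = $6,223.21
Annual holding cost  = (Q/2)·H = (560/2) × 14 = $3,920.00
Purchase cost = D·C = 17,000 × 22 = $374,000.00
Total = $6,223.21 + $3,920.00 + $374,000.00 = $384,143.21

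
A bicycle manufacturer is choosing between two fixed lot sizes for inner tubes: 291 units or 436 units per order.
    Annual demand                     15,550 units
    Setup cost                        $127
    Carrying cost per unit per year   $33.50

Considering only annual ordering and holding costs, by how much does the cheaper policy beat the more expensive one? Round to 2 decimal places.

For each Q, cost = (D/Q)·S + (Q/2)·H.
TC(291) = (15,550/291)×127 + (291/2)×33.5 = $11,660.68
TC(436) = (15,550/436)×127 + (436/2)×33.5 = $11,832.47
Cheaper: Q = 291.  Difference = $171.80

$171.80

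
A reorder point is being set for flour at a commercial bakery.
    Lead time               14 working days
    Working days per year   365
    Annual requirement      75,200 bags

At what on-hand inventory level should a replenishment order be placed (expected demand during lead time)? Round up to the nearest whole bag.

Daily demand d = 75,200 / 365 = 206.027 bags/day
Demand during lead time = 206.027 × 14 = 2,884.38
Reorder point = 2,884.38 → round up

2,885 bags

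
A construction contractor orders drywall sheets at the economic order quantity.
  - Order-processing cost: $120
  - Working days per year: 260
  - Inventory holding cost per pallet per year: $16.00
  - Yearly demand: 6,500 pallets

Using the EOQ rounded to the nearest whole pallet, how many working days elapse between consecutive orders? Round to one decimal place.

12.5 days

EOQ = √(2DS/H) = √(2 × 6,500 × 120 / 16)
    = √(97,500.00) ≈ 312.25 → Q = 312 pallets
Days between orders = 260 / (D/Q) = 260 / 20.833 ≈ 12.480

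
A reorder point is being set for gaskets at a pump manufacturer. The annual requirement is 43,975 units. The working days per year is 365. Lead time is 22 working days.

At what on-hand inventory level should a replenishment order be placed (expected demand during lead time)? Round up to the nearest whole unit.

Daily demand d = 43,975 / 365 = 120.479 units/day
Demand during lead time = 120.479 × 22 = 2,650.55
Reorder point = 2,650.55 → round up

2,651 units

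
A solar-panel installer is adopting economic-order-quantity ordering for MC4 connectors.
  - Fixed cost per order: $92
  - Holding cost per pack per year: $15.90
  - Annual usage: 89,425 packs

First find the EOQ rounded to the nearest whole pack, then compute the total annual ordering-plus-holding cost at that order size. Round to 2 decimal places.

$16,174.73

EOQ = √(2DS/H) = √(2 × 89,425 × 92 / 15.9)
    = √(1,034,855.35) ≈ 1,017.28 → Q = 1,017 packs
Ordering: D/Q × S = 89,425/1,017 × $92 = $8,089.58
Holding:  Q/2 × H = 1,017/2 × $15.9 = $8,085.15
Total = $8,089.58 + $8,085.15 = $16,174.73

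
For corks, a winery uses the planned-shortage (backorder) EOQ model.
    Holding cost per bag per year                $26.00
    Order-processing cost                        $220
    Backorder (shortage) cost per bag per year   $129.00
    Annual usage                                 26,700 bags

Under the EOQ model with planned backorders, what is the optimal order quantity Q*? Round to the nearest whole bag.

Basic EOQ = √(2·26,700·220/26) = 672.195
Backorder adjustment √((H+b)/b) = √((26+129)/129) = 1.0962
Q* = 672.195 × 1.0962 ≈ 736.83

737 bags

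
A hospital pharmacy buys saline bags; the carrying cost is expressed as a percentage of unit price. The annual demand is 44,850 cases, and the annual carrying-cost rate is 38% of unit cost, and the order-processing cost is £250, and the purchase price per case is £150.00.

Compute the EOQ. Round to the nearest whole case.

H = i·C = 0.38 × £150 = £57.0000 per case-year
2DS/H = 2·44,850·250/57 = 393,421.05
EOQ = √393,421.05 ≈ 627.23

627 cases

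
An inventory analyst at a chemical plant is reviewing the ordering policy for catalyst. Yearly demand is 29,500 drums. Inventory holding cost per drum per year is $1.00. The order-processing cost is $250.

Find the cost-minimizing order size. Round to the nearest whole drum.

Q* = √(2·D·S / H) = √(2·29,500·250 / 1) = √14,750,000.0 ≈ 3,840.57

3,841 drums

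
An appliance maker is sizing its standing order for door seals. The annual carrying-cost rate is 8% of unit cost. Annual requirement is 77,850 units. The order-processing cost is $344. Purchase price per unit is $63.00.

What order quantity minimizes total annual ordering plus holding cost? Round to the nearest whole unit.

3,260 units

Carrying cost H = $63 × 8% = $5.0400/unit/yr
2DS/H = 2·77,850·344/5.04 = 10,627,142.86
EOQ = √10,627,142.86 ≈ 3,259.93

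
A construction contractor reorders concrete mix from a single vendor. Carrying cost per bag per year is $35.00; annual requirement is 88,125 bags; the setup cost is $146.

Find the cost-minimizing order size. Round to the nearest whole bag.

Optimal lot size Q* = (2 × 88,125 × $146 / $35)^½ ≈ 857.45

857 bags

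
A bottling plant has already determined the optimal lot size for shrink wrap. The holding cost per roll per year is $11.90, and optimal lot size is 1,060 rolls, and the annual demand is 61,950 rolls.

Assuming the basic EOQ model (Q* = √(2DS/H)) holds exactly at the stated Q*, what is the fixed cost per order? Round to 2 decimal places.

Since Q* = (2DS/H)^½, squaring gives Q*²·H = 2DS.
S = Q²H / (2D) = 1,060² × 11.9 / (2 × 61,950) = 107.9164

$107.92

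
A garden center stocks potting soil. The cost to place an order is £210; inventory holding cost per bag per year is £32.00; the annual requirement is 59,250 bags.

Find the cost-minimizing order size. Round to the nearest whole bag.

Optimal lot size Q* = (2 × 59,250 × £210 / £32)^½ ≈ 881.85

882 bags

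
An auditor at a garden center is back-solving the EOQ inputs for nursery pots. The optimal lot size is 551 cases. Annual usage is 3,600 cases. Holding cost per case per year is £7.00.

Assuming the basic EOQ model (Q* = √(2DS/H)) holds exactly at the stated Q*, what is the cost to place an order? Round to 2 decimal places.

£295.17

Since Q* = (2DS/H)^½, squaring gives Q*²·H = 2DS.
S = Q²H / (2D) = 551² × 7 / (2 × 3,600) = 295.1676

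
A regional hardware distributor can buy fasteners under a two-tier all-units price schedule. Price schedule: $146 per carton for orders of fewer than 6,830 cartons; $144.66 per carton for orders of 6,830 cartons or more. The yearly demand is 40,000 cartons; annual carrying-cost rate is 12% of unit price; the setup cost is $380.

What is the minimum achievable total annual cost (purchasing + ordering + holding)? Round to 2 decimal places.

$5,847,907.14

H₁ = 12%×$146 = $17.5200;  H₂ = 12%×$144.66 = $17.3592
EOQ₁ = √(2×40,000×380/17.5200) = 1,317.25  (< 6,830, feasible at tier 1)
EOQ₂ = √(2×40,000×380/17.3592) = 1,323.34  (< 6,830 → use Q = 6,830 at tier-2 price)
TC(tier 1 (EOQ₁), Q≈1,317.3) = $5,863,078.30
TC(tier 2, Q≈6,830.0) = $5,847,907.14
Minimum at tier 2: $5,847,907.14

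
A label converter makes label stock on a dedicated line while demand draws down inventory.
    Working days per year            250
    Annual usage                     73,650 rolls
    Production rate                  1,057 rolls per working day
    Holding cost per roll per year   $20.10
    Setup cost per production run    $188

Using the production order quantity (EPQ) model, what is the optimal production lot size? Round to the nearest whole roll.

1,382 rolls

d = 73,650/250 = 294.6000 rolls/day;  effective holding cost H(1 − d/p) = 20.1·(1 − 294.6000/1057) = 14.49786
Q* = √(2DS / H_eff) = √(2·73,650·188 / 14.49786) ≈ 1,382.06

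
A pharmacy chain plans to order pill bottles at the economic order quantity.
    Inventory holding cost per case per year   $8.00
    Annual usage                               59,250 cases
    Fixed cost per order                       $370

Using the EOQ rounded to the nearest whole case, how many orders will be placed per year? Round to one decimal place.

25.3 orders per year

2DS/H = 2·59,250·370/8 = 5,480,625.00
EOQ = √5,480,625.00 ≈ 2,341.07 → Q = 2,341
Orders per year = D/Q = 59,250 / 2,341 = 25.310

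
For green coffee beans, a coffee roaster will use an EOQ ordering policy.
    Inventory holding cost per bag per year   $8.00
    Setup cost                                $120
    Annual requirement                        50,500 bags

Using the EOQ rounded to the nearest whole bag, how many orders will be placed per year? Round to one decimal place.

2DS/H = 2·50,500·120/8 = 1,515,000.00
EOQ = √1,515,000.00 ≈ 1,230.85 → Q = 1,231
N = D/Q = 50,500/1,231 ≈ 41.024 orders/yr

41.0 orders per year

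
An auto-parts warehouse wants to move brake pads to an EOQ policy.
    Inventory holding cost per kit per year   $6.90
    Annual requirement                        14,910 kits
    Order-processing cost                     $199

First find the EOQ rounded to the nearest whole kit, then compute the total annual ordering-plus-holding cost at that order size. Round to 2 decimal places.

$6,398.89

2DS/H = 2·14,910·199/6.9 = 860,026.09
EOQ = √860,026.09 ≈ 927.38 → Q = 927 kits
Orders/yr = 14,910/927 = 16.084; ordering cost = 16.084 × $199 = $3,200.74
Average inventory = 927/2 = 463.5; holding cost = 463.5 × $6.9 = $3,198.15
Total = $3,200.74 + $3,198.15 = $6,398.89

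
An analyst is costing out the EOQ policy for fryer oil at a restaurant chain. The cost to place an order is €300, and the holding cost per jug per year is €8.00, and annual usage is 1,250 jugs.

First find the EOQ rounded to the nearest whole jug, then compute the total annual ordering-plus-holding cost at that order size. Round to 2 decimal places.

Optimal lot size Q* = (2 × 1,250 × €300 / €8)^½ ≈ 306.19 → Q = 306 jugs
Ordering: D/Q × S = 1,250/306 × €300 = €1,225.49
Holding:  Q/2 × H = 306/2 × €8 = €1,224.00
Total = €1,225.49 + €1,224.00 = €2,449.49

€2,449.49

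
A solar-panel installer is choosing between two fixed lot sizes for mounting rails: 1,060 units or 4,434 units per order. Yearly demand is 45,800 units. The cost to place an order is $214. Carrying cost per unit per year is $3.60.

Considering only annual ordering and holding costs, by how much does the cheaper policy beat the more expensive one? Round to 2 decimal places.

$962.75

TC(Q) = (D/Q)S + (Q/2)H
TC(1,060) = (45,800/1,060)×214 + (1,060/2)×3.6 = $11,154.42
TC(4,434) = (45,800/4,434)×214 + (4,434/2)×3.6 = $10,191.66
|ΔTC| = |$11,154.42 − $10,191.66| = $962.75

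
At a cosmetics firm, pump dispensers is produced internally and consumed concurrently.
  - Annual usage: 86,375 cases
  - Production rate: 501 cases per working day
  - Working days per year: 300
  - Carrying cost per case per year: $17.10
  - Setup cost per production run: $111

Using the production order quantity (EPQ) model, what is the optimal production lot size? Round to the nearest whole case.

1,624 cases

d = 86,375/300 = 287.9167 cases/day;  effective holding cost H(1 − d/p) = 17.1·(1 − 287.9167/501) = 7.27290
Q* = √(2DS / H_eff) = √(2·86,375·111 / 7.27290) ≈ 1,623.74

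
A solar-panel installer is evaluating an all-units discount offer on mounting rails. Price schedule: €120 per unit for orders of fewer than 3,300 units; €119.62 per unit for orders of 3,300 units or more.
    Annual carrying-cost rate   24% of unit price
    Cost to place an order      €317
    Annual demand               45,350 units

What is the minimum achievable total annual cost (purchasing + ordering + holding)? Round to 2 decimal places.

H₁ = 24%×€120 = €28.8000;  H₂ = 24%×€119.62 = €28.7088
EOQ₁ = √(2×45,350×317/28.8000) = 999.16  (< 3,300, feasible at tier 1)
EOQ₂ = √(2×45,350×317/28.7088) = 1,000.75  (< 3,300 → use Q = 3,300 at tier-2 price)
TC(tier 1 (EOQ₁), Q≈999.2) = €5,470,775.94
TC(tier 2, Q≈3,300.0) = €5,476,492.87
Minimum at tier 1 (EOQ₁): €5,470,775.94

€5,470,775.94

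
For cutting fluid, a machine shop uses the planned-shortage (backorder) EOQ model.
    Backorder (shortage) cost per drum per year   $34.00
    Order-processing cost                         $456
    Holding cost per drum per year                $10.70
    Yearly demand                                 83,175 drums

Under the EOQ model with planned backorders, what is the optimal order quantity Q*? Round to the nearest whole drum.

3,053 drums

Q* = √(2DS/H) · √((H + b)/b)
   = √(2 × 83,175 × 456 / 10.7) · √((10.7 + 34) / 34)
   = 2,662.576 × 1.1466 ≈ 3,052.93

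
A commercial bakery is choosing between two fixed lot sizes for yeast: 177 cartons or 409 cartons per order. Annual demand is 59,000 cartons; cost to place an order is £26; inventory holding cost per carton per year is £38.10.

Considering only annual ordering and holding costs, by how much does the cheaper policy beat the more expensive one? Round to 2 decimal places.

£496.46

Annual cost at Q: ordering D·S/Q plus holding Q·H/2.
TC(177) = (59,000/177)×26 + (177/2)×38.1 = £12,038.52
TC(409) = (59,000/409)×26 + (409/2)×38.1 = £11,542.06
|ΔTC| = |£12,038.52 − £11,542.06| = £496.46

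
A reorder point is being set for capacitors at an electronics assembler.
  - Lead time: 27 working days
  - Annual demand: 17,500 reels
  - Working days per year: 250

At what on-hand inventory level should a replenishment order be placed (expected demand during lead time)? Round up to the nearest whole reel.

1,890 reels

Daily demand d = 17,500 / 250 = 70.000 reels/day
Demand during lead time = 70.000 × 27 = 1,890.00
Reorder point = 1,890.00 → round up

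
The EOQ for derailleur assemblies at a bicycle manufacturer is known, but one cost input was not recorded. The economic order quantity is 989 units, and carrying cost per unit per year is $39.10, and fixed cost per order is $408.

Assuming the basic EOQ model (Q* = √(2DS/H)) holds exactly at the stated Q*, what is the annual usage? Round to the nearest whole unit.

From Q* = √(2DS/H) ⇒ Q*² = 2DS/H.
D = Q²H / (2S) = 989² × 39.1 / (2 × 408) = 46,868.30

46,868 units per year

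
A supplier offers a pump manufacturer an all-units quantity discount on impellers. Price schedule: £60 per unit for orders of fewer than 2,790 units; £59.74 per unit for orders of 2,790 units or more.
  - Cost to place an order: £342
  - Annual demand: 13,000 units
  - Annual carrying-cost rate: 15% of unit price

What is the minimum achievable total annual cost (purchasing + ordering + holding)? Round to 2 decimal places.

H₁ = 15%×£60 = £9.0000;  H₂ = 15%×£59.74 = £8.9610
EOQ₁ = √(2×13,000×342/9.0000) = 993.98  (< 2,790, feasible at tier 1)
EOQ₂ = √(2×13,000×342/8.9610) = 996.14  (< 2,790 → use Q = 2,790 at tier-2 price)
TC(tier 1 (EOQ₁), Q≈994.0) = £788,945.84
TC(tier 2, Q≈2,790.0) = £790,714.14
Minimum at tier 1 (EOQ₁): £788,945.84

£788,945.84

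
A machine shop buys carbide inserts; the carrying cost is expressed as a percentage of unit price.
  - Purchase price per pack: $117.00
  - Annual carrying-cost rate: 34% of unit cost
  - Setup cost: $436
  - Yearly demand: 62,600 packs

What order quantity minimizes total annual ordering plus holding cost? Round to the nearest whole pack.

1,171 packs

Carrying cost H = $117 × 34% = $39.7800/pack/yr
EOQ = √(2DS/H) = √(2 × 62,600 × 436 / 39.78)
    = √(1,372,227.25) ≈ 1,171.42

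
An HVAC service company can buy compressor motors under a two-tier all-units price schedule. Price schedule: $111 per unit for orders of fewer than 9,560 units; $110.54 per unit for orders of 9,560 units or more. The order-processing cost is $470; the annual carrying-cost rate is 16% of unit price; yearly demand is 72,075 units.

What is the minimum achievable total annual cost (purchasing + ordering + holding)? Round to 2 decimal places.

H₁ = 16%×$111 = $17.7600;  H₂ = 16%×$110.54 = $17.6864
EOQ₁ = √(2×72,075×470/17.7600) = 1,953.15  (< 9,560, feasible at tier 1)
EOQ₂ = √(2×72,075×470/17.6864) = 1,957.21  (< 9,560 → use Q = 9,560 at tier-2 price)
TC(tier 1 (EOQ₁), Q≈1,953.1) = $8,035,012.88
TC(tier 2, Q≈9,560.0) = $8,055,254.93
Minimum at tier 1 (EOQ₁): $8,035,012.88

$8,035,012.88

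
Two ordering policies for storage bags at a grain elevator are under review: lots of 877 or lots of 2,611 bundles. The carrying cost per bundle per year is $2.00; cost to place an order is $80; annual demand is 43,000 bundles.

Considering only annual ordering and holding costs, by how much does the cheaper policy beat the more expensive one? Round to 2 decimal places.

TC(Q) = (D/Q)S + (Q/2)H
TC(877) = (43,000/877)×80 + (877/2)×2 = $4,799.46
TC(2,611) = (43,000/2,611)×80 + (2,611/2)×2 = $3,928.50
Cheaper: Q = 2,611.  Difference = $870.96

$870.96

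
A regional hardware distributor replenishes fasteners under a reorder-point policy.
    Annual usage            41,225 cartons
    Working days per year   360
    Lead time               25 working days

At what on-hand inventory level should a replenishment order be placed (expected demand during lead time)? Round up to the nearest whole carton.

Daily demand d = 41,225 / 360 = 114.514 cartons/day
Demand during lead time = 114.514 × 25 = 2,862.85
Reorder point = 2,862.85 → round up

2,863 cartons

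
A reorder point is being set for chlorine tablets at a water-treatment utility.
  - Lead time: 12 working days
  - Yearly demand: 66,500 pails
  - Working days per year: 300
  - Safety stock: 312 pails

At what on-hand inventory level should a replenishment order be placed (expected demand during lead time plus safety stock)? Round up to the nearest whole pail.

2,972 pails

Daily demand d = 66,500 / 300 = 221.667 pails/day
Demand during lead time = 221.667 × 12 = 2,660.00
Reorder point = 2,660.00 + 312 = 2,972.00 → round up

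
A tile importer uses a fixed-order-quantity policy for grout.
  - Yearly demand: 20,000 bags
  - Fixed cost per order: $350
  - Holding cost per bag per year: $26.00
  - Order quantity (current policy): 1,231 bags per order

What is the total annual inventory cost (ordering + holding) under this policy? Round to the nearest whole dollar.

Orders/yr = 20,000/1,231 = 16.247; ordering cost = 16.247 × $350 = $5,686.43
Average inventory = 1,231/2 = 615.5; holding cost = 615.5 × $26 = $16,003.00
Total = $5,686.43 + $16,003.00 = $21,689.43

$21,689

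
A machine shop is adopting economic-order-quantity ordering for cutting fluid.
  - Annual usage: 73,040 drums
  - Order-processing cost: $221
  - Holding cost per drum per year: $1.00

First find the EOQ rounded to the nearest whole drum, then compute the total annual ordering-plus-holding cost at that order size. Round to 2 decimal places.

2DS/H = 2·73,040·221/1 = 32,283,680.00
EOQ = √32,283,680.00 ≈ 5,681.87 → Q = 5,682 drums
Annual ordering cost = (D/Q)·S = (73,040/5,682) × 221 = $2,840.87
Annual holding cost  = (Q/2)·H = (5,682/2) × 1 = $2,841.00
Total = $2,840.87 + $2,841.00 = $5,681.87

$5,681.87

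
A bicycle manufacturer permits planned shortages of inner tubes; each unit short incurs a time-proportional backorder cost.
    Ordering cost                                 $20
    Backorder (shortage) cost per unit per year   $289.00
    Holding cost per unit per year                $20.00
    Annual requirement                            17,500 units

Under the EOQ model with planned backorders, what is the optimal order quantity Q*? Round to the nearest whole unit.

193 units

Q* = √(2DS/H) · √((H + b)/b)
   = √(2 × 17,500 × 20 / 20) · √((20 + 289) / 289)
   = 187.083 × 1.0340 ≈ 193.45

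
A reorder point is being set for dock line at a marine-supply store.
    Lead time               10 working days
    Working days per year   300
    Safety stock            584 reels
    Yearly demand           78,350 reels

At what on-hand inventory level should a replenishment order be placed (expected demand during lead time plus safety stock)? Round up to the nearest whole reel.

Daily demand d = 78,350 / 300 = 261.167 reels/day
Demand during lead time = 261.167 × 10 = 2,611.67
Reorder point = 2,611.67 + 584 = 3,195.67 → round up

3,196 reels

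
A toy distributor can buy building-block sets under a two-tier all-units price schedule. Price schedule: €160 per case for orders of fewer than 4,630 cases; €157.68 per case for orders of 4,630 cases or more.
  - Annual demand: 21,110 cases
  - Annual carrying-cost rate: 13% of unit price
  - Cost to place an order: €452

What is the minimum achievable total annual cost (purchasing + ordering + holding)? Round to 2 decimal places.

H₁ = 13%×€160 = €20.8000;  H₂ = 13%×€157.68 = €20.4984
EOQ₁ = √(2×21,110×452/20.8000) = 957.85  (< 4,630, feasible at tier 1)
EOQ₂ = √(2×21,110×452/20.4984) = 964.87  (< 4,630 → use Q = 4,630 at tier-2 price)
TC(tier 1 (EOQ₁), Q≈957.8) = €3,397,523.24
TC(tier 2, Q≈4,630.0) = €3,378,139.44
Minimum at tier 2: €3,378,139.44

€3,378,139.44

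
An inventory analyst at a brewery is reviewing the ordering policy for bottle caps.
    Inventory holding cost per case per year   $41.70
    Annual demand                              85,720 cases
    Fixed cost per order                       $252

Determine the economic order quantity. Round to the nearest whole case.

1,018 cases

2DS/H = 2·85,720·252/41.7 = 1,036,040.29
EOQ = √1,036,040.29 ≈ 1,017.86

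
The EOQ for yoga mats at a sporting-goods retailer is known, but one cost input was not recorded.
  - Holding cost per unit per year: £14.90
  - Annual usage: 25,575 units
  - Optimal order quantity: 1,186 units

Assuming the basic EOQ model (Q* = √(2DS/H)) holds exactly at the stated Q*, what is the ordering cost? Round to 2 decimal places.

From Q* = √(2DS/H) ⇒ Q*² = 2DS/H.
S = Q²H / (2D) = 1,186² × 14.9 / (2 × 25,575) = 409.7416

£409.74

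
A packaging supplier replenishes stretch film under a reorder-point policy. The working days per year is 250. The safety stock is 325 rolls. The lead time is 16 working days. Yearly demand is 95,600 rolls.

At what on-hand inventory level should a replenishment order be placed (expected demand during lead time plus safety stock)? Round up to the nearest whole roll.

6,444 rolls

Daily demand d = 95,600 / 250 = 382.400 rolls/day
Demand during lead time = 382.400 × 16 = 6,118.40
Reorder point = 6,118.40 + 325 = 6,443.40 → round up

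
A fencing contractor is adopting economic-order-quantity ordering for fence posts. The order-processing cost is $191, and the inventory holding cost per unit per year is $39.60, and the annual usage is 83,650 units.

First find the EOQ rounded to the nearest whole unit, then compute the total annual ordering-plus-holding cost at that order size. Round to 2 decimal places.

$35,572.33

Optimal lot size Q* = (2 × 83,650 × $191 / $39.6)^½ ≈ 898.29 → Q = 898 units
Annual ordering cost = (D/Q)·S = (83,650/898) × 191 = $17,791.93
Annual holding cost  = (Q/2)·H = (898/2) × 39.6 = $17,780.40
Total = $17,791.93 + $17,780.40 = $35,572.33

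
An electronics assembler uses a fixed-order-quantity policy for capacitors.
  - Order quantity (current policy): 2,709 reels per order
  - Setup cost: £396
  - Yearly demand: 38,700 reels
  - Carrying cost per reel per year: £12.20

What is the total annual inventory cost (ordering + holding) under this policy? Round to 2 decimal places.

Annual ordering cost = (D/Q)·S = (38,700/2,709) × 396 = £5,657.14
Annual holding cost  = (Q/2)·H = (2,709/2) × 12.2 = £16,524.90
Total = £5,657.14 + £16,524.90 = £22,182.04

£22,182.04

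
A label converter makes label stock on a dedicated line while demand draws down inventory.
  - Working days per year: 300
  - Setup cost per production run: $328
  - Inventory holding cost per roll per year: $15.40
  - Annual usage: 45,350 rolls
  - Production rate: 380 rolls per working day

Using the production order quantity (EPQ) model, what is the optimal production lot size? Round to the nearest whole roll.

1,791 rolls

Daily demand d = 45,350/300 = 151.167; p = 380; 1 − d/p = 0.60219
EPQ = √(2DS / (H(1 − d/p)))
    = √(2 × 45,350 × 328 / (15.4 × 0.60219)) ≈ 1,791.07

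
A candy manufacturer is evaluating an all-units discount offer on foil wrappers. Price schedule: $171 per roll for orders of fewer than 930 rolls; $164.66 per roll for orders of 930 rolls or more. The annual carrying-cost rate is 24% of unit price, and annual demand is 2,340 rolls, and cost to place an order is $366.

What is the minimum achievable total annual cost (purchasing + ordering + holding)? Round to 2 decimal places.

H₁ = 24%×$171 = $41.0400;  H₂ = 24%×$164.66 = $39.5184
EOQ₁ = √(2×2,340×366/41.0400) = 204.30  (< 930, feasible at tier 1)
EOQ₂ = √(2×2,340×366/39.5184) = 208.19  (< 930 → use Q = 930 at tier-2 price)
TC(tier 1 (EOQ₁), Q≈204.3) = $408,524.31
TC(tier 2, Q≈930.0) = $404,601.36
Minimum at tier 2: $404,601.36

$404,601.36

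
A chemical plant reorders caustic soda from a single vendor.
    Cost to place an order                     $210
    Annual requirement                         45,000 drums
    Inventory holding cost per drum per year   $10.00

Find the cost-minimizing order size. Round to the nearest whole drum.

1,375 drums

Q* = √(2·D·S / H) = √(2·45,000·210 / 10) = √1,890,000.0 ≈ 1,374.77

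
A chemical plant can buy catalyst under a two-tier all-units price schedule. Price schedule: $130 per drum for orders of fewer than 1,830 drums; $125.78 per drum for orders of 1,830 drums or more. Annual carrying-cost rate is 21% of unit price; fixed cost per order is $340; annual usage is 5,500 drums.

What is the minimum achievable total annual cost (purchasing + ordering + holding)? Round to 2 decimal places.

$716,980.48

H₁ = 21%×$130 = $27.3000;  H₂ = 21%×$125.78 = $26.4138
EOQ₁ = √(2×5,500×340/27.3000) = 370.13  (< 1,830, feasible at tier 1)
EOQ₂ = √(2×5,500×340/26.4138) = 376.29  (< 1,830 → use Q = 1,830 at tier-2 price)
TC(tier 1 (EOQ₁), Q≈370.1) = $725,104.55
TC(tier 2, Q≈1,830.0) = $716,980.48
Minimum at tier 2: $716,980.48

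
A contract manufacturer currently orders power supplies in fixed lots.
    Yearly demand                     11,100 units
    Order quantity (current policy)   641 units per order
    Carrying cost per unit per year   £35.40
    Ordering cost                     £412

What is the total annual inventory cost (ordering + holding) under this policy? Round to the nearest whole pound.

Orders/yr = 11,100/641 = 17.317; ordering cost = 17.317 × £412 = £7,134.48
Average inventory = 641/2 = 320.5; holding cost = 320.5 × £35.4 = £11,345.70
Total = £7,134.48 + £11,345.70 = £18,480.18

£18,480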